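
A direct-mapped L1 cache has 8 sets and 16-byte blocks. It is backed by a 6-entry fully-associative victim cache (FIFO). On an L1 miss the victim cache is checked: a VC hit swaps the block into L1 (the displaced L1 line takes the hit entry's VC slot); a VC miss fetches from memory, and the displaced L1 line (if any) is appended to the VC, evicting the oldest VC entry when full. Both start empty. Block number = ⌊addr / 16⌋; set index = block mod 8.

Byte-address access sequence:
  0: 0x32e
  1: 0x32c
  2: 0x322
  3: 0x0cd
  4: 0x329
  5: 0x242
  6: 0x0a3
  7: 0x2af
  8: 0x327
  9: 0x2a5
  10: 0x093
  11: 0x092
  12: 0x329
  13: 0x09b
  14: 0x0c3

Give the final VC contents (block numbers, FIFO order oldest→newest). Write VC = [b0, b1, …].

VC = [36, 42, 10]

  [0] addr=0x32e blk=50 s=2: MISS | VC []
  [1] addr=0x32c blk=50 s=2: L1-HIT | VC []
  [2] addr=0x322 blk=50 s=2: L1-HIT | VC []
  [3] addr=0xcd blk=12 s=4: MISS | VC []
  [4] addr=0x329 blk=50 s=2: L1-HIT | VC []
  [5] addr=0x242 blk=36 s=4: MISS | VC [12]
  [6] addr=0xa3 blk=10 s=2: MISS | VC [12, 50]
  [7] addr=0x2af blk=42 s=2: MISS | VC [12, 50, 10]
  [8] addr=0x327 blk=50 s=2: VC-HIT | VC [12, 42, 10]
  [9] addr=0x2a5 blk=42 s=2: VC-HIT | VC [12, 50, 10]
  [10] addr=0x93 blk=9 s=1: MISS | VC [12, 50, 10]
  [11] addr=0x92 blk=9 s=1: L1-HIT | VC [12, 50, 10]
  [12] addr=0x329 blk=50 s=2: VC-HIT | VC [12, 42, 10]
  [13] addr=0x9b blk=9 s=1: L1-HIT | VC [12, 42, 10]
  [14] addr=0xc3 blk=12 s=4: VC-HIT | VC [36, 42, 10]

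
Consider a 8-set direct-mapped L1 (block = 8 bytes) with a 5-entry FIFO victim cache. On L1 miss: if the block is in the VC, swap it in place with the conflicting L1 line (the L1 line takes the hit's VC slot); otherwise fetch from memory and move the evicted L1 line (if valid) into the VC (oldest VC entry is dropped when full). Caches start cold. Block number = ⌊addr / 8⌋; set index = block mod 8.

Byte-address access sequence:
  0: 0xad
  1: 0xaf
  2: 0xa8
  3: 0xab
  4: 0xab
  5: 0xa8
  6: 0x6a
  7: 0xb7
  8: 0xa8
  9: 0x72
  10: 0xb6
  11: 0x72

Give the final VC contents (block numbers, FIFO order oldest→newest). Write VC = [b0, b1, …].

#0 0xad→b21/s5 MISS; vc=[]
#1 0xaf→b21/s5 L1-HIT; vc=[]
#2 0xa8→b21/s5 L1-HIT; vc=[]
#3 0xab→b21/s5 L1-HIT; vc=[]
#4 0xab→b21/s5 L1-HIT; vc=[]
#5 0xa8→b21/s5 L1-HIT; vc=[]
#6 0x6a→b13/s5 MISS; vc=[21]
#7 0xb7→b22/s6 MISS; vc=[21]
#8 0xa8→b21/s5 VC-HIT; vc=[13]
#9 0x72→b14/s6 MISS; vc=[13,22]
#10 0xb6→b22/s6 VC-HIT; vc=[13,14]
#11 0x72→b14/s6 VC-HIT; vc=[13,22]

VC = [13, 22]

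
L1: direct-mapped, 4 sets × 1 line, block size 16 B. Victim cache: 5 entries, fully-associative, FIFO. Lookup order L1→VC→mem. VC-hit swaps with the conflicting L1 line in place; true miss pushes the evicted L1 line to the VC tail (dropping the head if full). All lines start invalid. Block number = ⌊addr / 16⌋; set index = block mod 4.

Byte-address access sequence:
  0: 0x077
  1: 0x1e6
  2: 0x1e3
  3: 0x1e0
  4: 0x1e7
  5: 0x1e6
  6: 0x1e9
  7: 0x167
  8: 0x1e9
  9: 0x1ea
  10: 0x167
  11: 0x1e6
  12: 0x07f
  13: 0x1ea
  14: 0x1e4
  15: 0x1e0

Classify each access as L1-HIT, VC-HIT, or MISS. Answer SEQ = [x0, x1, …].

0: 0x77 (blk 7, set 3) → MISS  vc=[]
1: 0x1e6 (blk 30, set 2) → MISS  vc=[]
2: 0x1e3 (blk 30, set 2) → L1-HIT  vc=[]
3: 0x1e0 (blk 30, set 2) → L1-HIT  vc=[]
4: 0x1e7 (blk 30, set 2) → L1-HIT  vc=[]
5: 0x1e6 (blk 30, set 2) → L1-HIT  vc=[]
6: 0x1e9 (blk 30, set 2) → L1-HIT  vc=[]
7: 0x167 (blk 22, set 2) → MISS  vc=[30]
8: 0x1e9 (blk 30, set 2) → VC-HIT  vc=[22]
9: 0x1ea (blk 30, set 2) → L1-HIT  vc=[22]
10: 0x167 (blk 22, set 2) → VC-HIT  vc=[30]
11: 0x1e6 (blk 30, set 2) → VC-HIT  vc=[22]
12: 0x7f (blk 7, set 3) → L1-HIT  vc=[22]
13: 0x1ea (blk 30, set 2) → L1-HIT  vc=[22]
14: 0x1e4 (blk 30, set 2) → L1-HIT  vc=[22]
15: 0x1e0 (blk 30, set 2) → L1-HIT  vc=[22]

SEQ = [MISS, MISS, L1-HIT, L1-HIT, L1-HIT, L1-HIT, L1-HIT, MISS, VC-HIT, L1-HIT, VC-HIT, VC-HIT, L1-HIT, L1-HIT, L1-HIT, L1-HIT]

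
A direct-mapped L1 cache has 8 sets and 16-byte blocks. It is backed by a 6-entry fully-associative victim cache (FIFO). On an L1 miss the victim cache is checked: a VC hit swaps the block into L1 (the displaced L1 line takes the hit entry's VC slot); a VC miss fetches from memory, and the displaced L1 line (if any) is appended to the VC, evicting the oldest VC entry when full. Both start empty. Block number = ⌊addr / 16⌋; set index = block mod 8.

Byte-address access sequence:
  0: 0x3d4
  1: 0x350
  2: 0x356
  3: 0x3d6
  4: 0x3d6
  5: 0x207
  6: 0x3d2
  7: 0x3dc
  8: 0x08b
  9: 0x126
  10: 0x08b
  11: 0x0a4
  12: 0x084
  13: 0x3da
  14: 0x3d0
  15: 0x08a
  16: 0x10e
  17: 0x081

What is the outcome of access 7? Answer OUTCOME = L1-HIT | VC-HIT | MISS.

0: 0x3d4 (blk 61, set 5) → MISS  vc=[]
1: 0x350 (blk 53, set 5) → MISS  vc=[61]
2: 0x356 (blk 53, set 5) → L1-HIT  vc=[61]
3: 0x3d6 (blk 61, set 5) → VC-HIT  vc=[53]
4: 0x3d6 (blk 61, set 5) → L1-HIT  vc=[53]
5: 0x207 (blk 32, set 0) → MISS  vc=[53]
6: 0x3d2 (blk 61, set 5) → L1-HIT  vc=[53]
7: 0x3dc (blk 61, set 5) → L1-HIT  vc=[53]
8: 0x8b (blk 8, set 0) → MISS  vc=[53, 32]
9: 0x126 (blk 18, set 2) → MISS  vc=[53, 32]
10: 0x8b (blk 8, set 0) → L1-HIT  vc=[53, 32]
11: 0xa4 (blk 10, set 2) → MISS  vc=[53, 32, 18]
12: 0x84 (blk 8, set 0) → L1-HIT  vc=[53, 32, 18]
13: 0x3da (blk 61, set 5) → L1-HIT  vc=[53, 32, 18]
14: 0x3d0 (blk 61, set 5) → L1-HIT  vc=[53, 32, 18]
15: 0x8a (blk 8, set 0) → L1-HIT  vc=[53, 32, 18]
16: 0x10e (blk 16, set 0) → MISS  vc=[53, 32, 18, 8]
17: 0x81 (blk 8, set 0) → VC-HIT  vc=[53, 32, 18, 16]

OUTCOME = L1-HIT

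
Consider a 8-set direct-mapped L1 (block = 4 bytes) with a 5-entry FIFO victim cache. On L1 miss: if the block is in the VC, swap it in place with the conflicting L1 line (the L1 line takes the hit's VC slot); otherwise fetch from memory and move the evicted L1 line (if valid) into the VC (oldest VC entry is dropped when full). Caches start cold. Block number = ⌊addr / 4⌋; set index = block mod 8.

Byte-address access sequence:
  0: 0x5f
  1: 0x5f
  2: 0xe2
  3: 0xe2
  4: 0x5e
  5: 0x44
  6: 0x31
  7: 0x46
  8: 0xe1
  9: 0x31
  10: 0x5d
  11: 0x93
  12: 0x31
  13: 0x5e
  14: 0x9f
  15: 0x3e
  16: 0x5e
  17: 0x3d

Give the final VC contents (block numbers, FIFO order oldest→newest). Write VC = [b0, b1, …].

  [0] addr=0x5f blk=23 s=7: MISS | VC []
  [1] addr=0x5f blk=23 s=7: L1-HIT | VC []
  [2] addr=0xe2 blk=56 s=0: MISS | VC []
  [3] addr=0xe2 blk=56 s=0: L1-HIT | VC []
  [4] addr=0x5e blk=23 s=7: L1-HIT | VC []
  [5] addr=0x44 blk=17 s=1: MISS | VC []
  [6] addr=0x31 blk=12 s=4: MISS | VC []
  [7] addr=0x46 blk=17 s=1: L1-HIT | VC []
  [8] addr=0xe1 blk=56 s=0: L1-HIT | VC []
  [9] addr=0x31 blk=12 s=4: L1-HIT | VC []
  [10] addr=0x5d blk=23 s=7: L1-HIT | VC []
  [11] addr=0x93 blk=36 s=4: MISS | VC [12]
  [12] addr=0x31 blk=12 s=4: VC-HIT | VC [36]
  [13] addr=0x5e blk=23 s=7: L1-HIT | VC [36]
  [14] addr=0x9f blk=39 s=7: MISS | VC [36, 23]
  [15] addr=0x3e blk=15 s=7: MISS | VC [36, 23, 39]
  [16] addr=0x5e blk=23 s=7: VC-HIT | VC [36, 15, 39]
  [17] addr=0x3d blk=15 s=7: VC-HIT | VC [36, 23, 39]

VC = [36, 23, 39]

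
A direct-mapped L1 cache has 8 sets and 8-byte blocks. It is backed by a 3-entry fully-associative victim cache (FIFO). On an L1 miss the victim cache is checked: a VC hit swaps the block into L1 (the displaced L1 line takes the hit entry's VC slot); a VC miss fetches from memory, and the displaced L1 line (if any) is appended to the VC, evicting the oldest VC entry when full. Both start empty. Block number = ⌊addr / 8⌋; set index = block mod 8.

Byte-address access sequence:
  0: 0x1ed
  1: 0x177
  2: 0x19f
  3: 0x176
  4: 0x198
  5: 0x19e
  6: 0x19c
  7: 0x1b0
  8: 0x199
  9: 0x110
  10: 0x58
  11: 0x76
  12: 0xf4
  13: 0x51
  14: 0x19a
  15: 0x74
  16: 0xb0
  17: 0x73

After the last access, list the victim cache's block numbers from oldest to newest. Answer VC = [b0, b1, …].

  [0] addr=0x1ed blk=61 s=5: MISS | VC []
  [1] addr=0x177 blk=46 s=6: MISS | VC []
  [2] addr=0x19f blk=51 s=3: MISS | VC []
  [3] addr=0x176 blk=46 s=6: L1-HIT | VC []
  [4] addr=0x198 blk=51 s=3: L1-HIT | VC []
  [5] addr=0x19e blk=51 s=3: L1-HIT | VC []
  [6] addr=0x19c blk=51 s=3: L1-HIT | VC []
  [7] addr=0x1b0 blk=54 s=6: MISS | VC [46]
  [8] addr=0x199 blk=51 s=3: L1-HIT | VC [46]
  [9] addr=0x110 blk=34 s=2: MISS | VC [46]
  [10] addr=0x58 blk=11 s=3: MISS | VC [46, 51]
  [11] addr=0x76 blk=14 s=6: MISS | VC [46, 51, 54]
  [12] addr=0xf4 blk=30 s=6: MISS | VC [51, 54, 14]
  [13] addr=0x51 blk=10 s=2: MISS | VC [54, 14, 34]
  [14] addr=0x19a blk=51 s=3: MISS | VC [14, 34, 11]
  [15] addr=0x74 blk=14 s=6: VC-HIT | VC [30, 34, 11]
  [16] addr=0xb0 blk=22 s=6: MISS | VC [34, 11, 14]
  [17] addr=0x73 blk=14 s=6: VC-HIT | VC [34, 11, 22]

VC = [34, 11, 22]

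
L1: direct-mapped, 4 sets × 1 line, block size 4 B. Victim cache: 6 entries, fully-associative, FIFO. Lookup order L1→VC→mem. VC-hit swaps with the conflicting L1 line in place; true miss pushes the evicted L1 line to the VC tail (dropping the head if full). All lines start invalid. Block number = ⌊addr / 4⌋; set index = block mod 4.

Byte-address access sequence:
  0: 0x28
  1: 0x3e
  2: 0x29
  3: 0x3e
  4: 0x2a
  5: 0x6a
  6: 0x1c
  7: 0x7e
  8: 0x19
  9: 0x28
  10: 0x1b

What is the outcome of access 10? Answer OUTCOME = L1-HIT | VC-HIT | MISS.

  [0] addr=0x28 blk=10 s=2: MISS | VC []
  [1] addr=0x3e blk=15 s=3: MISS | VC []
  [2] addr=0x29 blk=10 s=2: L1-HIT | VC []
  [3] addr=0x3e blk=15 s=3: L1-HIT | VC []
  [4] addr=0x2a blk=10 s=2: L1-HIT | VC []
  [5] addr=0x6a blk=26 s=2: MISS | VC [10]
  [6] addr=0x1c blk=7 s=3: MISS | VC [10, 15]
  [7] addr=0x7e blk=31 s=3: MISS | VC [10, 15, 7]
  [8] addr=0x19 blk=6 s=2: MISS | VC [10, 15, 7, 26]
  [9] addr=0x28 blk=10 s=2: VC-HIT | VC [6, 15, 7, 26]
  [10] addr=0x1b blk=6 s=2: VC-HIT | VC [10, 15, 7, 26]

OUTCOME = VC-HIT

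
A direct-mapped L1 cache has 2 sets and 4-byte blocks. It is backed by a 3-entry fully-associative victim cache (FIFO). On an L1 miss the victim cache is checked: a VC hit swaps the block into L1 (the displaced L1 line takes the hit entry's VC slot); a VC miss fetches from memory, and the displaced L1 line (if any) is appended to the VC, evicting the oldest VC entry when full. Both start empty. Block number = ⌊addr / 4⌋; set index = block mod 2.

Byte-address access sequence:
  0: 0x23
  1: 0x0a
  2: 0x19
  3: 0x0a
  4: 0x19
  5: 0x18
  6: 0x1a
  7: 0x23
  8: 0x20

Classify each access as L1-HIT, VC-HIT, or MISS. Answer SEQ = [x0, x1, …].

SEQ = [MISS, MISS, MISS, VC-HIT, VC-HIT, L1-HIT, L1-HIT, VC-HIT, L1-HIT]

0: 0x23 (blk 8, set 0) → MISS  vc=[]
1: 0xa (blk 2, set 0) → MISS  vc=[8]
2: 0x19 (blk 6, set 0) → MISS  vc=[8, 2]
3: 0xa (blk 2, set 0) → VC-HIT  vc=[8, 6]
4: 0x19 (blk 6, set 0) → VC-HIT  vc=[8, 2]
5: 0x18 (blk 6, set 0) → L1-HIT  vc=[8, 2]
6: 0x1a (blk 6, set 0) → L1-HIT  vc=[8, 2]
7: 0x23 (blk 8, set 0) → VC-HIT  vc=[6, 2]
8: 0x20 (blk 8, set 0) → L1-HIT  vc=[6, 2]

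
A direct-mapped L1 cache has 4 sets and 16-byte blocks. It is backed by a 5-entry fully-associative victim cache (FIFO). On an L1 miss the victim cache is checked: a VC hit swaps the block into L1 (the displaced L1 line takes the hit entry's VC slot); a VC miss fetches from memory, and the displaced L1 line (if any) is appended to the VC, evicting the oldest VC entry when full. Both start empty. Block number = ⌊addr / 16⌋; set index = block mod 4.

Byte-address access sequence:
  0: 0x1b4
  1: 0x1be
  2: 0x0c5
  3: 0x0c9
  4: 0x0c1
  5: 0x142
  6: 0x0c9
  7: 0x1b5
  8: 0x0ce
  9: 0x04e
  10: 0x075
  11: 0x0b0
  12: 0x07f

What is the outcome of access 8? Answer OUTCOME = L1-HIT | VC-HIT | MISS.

  [0] addr=0x1b4 blk=27 s=3: MISS | VC []
  [1] addr=0x1be blk=27 s=3: L1-HIT | VC []
  [2] addr=0xc5 blk=12 s=0: MISS | VC []
  [3] addr=0xc9 blk=12 s=0: L1-HIT | VC []
  [4] addr=0xc1 blk=12 s=0: L1-HIT | VC []
  [5] addr=0x142 blk=20 s=0: MISS | VC [12]
  [6] addr=0xc9 blk=12 s=0: VC-HIT | VC [20]
  [7] addr=0x1b5 blk=27 s=3: L1-HIT | VC [20]
  [8] addr=0xce blk=12 s=0: L1-HIT | VC [20]
  [9] addr=0x4e blk=4 s=0: MISS | VC [20, 12]
  [10] addr=0x75 blk=7 s=3: MISS | VC [20, 12, 27]
  [11] addr=0xb0 blk=11 s=3: MISS | VC [20, 12, 27, 7]
  [12] addr=0x7f blk=7 s=3: VC-HIT | VC [20, 12, 27, 11]

OUTCOME = L1-HIT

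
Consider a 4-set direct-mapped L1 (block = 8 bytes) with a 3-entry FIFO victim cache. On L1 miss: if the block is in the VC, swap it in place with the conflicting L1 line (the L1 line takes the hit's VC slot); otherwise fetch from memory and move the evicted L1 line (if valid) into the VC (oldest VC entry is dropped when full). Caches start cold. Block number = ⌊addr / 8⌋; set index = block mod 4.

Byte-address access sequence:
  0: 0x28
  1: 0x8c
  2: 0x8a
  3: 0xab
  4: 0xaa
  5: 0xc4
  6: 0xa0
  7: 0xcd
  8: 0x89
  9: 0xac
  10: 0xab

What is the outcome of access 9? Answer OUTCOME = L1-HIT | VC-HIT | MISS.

#0 0x28→b5/s1 MISS; vc=[]
#1 0x8c→b17/s1 MISS; vc=[5]
#2 0x8a→b17/s1 L1-HIT; vc=[5]
#3 0xab→b21/s1 MISS; vc=[5,17]
#4 0xaa→b21/s1 L1-HIT; vc=[5,17]
#5 0xc4→b24/s0 MISS; vc=[5,17]
#6 0xa0→b20/s0 MISS; vc=[5,17,24]
#7 0xcd→b25/s1 MISS; vc=[17,24,21]
#8 0x89→b17/s1 VC-HIT; vc=[25,24,21]
#9 0xac→b21/s1 VC-HIT; vc=[25,24,17]
#10 0xab→b21/s1 L1-HIT; vc=[25,24,17]

OUTCOME = VC-HIT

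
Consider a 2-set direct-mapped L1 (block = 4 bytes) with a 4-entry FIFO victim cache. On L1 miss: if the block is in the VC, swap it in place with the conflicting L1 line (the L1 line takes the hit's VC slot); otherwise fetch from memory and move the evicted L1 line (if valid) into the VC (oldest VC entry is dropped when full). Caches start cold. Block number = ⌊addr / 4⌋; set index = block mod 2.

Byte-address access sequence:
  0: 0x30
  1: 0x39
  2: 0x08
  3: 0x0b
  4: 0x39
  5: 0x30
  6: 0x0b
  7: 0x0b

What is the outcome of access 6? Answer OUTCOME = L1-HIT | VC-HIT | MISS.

OUTCOME = VC-HIT

#0 0x30→b12/s0 MISS; vc=[]
#1 0x39→b14/s0 MISS; vc=[12]
#2 0x8→b2/s0 MISS; vc=[12,14]
#3 0xb→b2/s0 L1-HIT; vc=[12,14]
#4 0x39→b14/s0 VC-HIT; vc=[12,2]
#5 0x30→b12/s0 VC-HIT; vc=[14,2]
#6 0xb→b2/s0 VC-HIT; vc=[14,12]
#7 0xb→b2/s0 L1-HIT; vc=[14,12]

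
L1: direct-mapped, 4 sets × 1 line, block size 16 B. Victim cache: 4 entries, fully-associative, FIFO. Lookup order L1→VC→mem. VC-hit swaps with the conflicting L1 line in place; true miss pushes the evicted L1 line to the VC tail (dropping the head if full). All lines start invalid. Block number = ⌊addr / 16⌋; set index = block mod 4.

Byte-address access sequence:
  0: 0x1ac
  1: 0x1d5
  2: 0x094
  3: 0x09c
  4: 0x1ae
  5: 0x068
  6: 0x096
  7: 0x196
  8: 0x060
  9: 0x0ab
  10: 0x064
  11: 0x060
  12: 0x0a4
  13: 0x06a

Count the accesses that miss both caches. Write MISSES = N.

  [0] addr=0x1ac blk=26 s=2: MISS | VC []
  [1] addr=0x1d5 blk=29 s=1: MISS | VC []
  [2] addr=0x94 blk=9 s=1: MISS | VC [29]
  [3] addr=0x9c blk=9 s=1: L1-HIT | VC [29]
  [4] addr=0x1ae blk=26 s=2: L1-HIT | VC [29]
  [5] addr=0x68 blk=6 s=2: MISS | VC [29, 26]
  [6] addr=0x96 blk=9 s=1: L1-HIT | VC [29, 26]
  [7] addr=0x196 blk=25 s=1: MISS | VC [29, 26, 9]
  [8] addr=0x60 blk=6 s=2: L1-HIT | VC [29, 26, 9]
  [9] addr=0xab blk=10 s=2: MISS | VC [29, 26, 9, 6]
  [10] addr=0x64 blk=6 s=2: VC-HIT | VC [29, 26, 9, 10]
  [11] addr=0x60 blk=6 s=2: L1-HIT | VC [29, 26, 9, 10]
  [12] addr=0xa4 blk=10 s=2: VC-HIT | VC [29, 26, 9, 6]
  [13] addr=0x6a blk=6 s=2: VC-HIT | VC [29, 26, 9, 10]

MISSES = 6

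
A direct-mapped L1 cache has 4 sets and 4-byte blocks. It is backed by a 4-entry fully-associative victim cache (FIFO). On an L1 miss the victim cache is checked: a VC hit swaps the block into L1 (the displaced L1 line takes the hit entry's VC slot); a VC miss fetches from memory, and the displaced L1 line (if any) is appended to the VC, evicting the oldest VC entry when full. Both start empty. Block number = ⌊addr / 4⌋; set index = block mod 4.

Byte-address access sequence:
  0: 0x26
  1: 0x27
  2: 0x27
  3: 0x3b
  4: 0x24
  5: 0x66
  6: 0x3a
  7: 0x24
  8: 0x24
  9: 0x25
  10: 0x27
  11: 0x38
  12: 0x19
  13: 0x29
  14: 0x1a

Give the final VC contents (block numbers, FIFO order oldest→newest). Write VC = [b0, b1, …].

VC = [25, 14, 10]

#0 0x26→b9/s1 MISS; vc=[]
#1 0x27→b9/s1 L1-HIT; vc=[]
#2 0x27→b9/s1 L1-HIT; vc=[]
#3 0x3b→b14/s2 MISS; vc=[]
#4 0x24→b9/s1 L1-HIT; vc=[]
#5 0x66→b25/s1 MISS; vc=[9]
#6 0x3a→b14/s2 L1-HIT; vc=[9]
#7 0x24→b9/s1 VC-HIT; vc=[25]
#8 0x24→b9/s1 L1-HIT; vc=[25]
#9 0x25→b9/s1 L1-HIT; vc=[25]
#10 0x27→b9/s1 L1-HIT; vc=[25]
#11 0x38→b14/s2 L1-HIT; vc=[25]
#12 0x19→b6/s2 MISS; vc=[25,14]
#13 0x29→b10/s2 MISS; vc=[25,14,6]
#14 0x1a→b6/s2 VC-HIT; vc=[25,14,10]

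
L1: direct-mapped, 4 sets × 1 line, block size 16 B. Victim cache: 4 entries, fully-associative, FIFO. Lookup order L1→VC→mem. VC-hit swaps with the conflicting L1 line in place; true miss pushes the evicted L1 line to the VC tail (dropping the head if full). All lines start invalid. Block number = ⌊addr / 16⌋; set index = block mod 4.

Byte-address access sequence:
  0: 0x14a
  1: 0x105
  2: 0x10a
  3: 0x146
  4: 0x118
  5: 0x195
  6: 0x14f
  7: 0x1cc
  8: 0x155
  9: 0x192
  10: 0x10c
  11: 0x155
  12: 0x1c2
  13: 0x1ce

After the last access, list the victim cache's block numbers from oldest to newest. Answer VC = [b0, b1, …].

#0 0x14a→b20/s0 MISS; vc=[]
#1 0x105→b16/s0 MISS; vc=[20]
#2 0x10a→b16/s0 L1-HIT; vc=[20]
#3 0x146→b20/s0 VC-HIT; vc=[16]
#4 0x118→b17/s1 MISS; vc=[16]
#5 0x195→b25/s1 MISS; vc=[16,17]
#6 0x14f→b20/s0 L1-HIT; vc=[16,17]
#7 0x1cc→b28/s0 MISS; vc=[16,17,20]
#8 0x155→b21/s1 MISS; vc=[16,17,20,25]
#9 0x192→b25/s1 VC-HIT; vc=[16,17,20,21]
#10 0x10c→b16/s0 VC-HIT; vc=[28,17,20,21]
#11 0x155→b21/s1 VC-HIT; vc=[28,17,20,25]
#12 0x1c2→b28/s0 VC-HIT; vc=[16,17,20,25]
#13 0x1ce→b28/s0 L1-HIT; vc=[16,17,20,25]

VC = [16, 17, 20, 25]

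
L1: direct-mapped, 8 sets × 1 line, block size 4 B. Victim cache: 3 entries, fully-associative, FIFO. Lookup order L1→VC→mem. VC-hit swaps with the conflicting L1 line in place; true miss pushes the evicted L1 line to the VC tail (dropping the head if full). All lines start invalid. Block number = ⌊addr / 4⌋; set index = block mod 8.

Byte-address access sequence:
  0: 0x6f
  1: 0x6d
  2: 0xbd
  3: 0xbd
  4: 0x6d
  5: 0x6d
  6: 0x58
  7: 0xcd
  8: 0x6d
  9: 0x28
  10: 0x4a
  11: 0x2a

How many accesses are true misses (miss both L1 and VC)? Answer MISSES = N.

MISSES = 6

  [0] addr=0x6f blk=27 s=3: MISS | VC []
  [1] addr=0x6d blk=27 s=3: L1-HIT | VC []
  [2] addr=0xbd blk=47 s=7: MISS | VC []
  [3] addr=0xbd blk=47 s=7: L1-HIT | VC []
  [4] addr=0x6d blk=27 s=3: L1-HIT | VC []
  [5] addr=0x6d blk=27 s=3: L1-HIT | VC []
  [6] addr=0x58 blk=22 s=6: MISS | VC []
  [7] addr=0xcd blk=51 s=3: MISS | VC [27]
  [8] addr=0x6d blk=27 s=3: VC-HIT | VC [51]
  [9] addr=0x28 blk=10 s=2: MISS | VC [51]
  [10] addr=0x4a blk=18 s=2: MISS | VC [51, 10]
  [11] addr=0x2a blk=10 s=2: VC-HIT | VC [51, 18]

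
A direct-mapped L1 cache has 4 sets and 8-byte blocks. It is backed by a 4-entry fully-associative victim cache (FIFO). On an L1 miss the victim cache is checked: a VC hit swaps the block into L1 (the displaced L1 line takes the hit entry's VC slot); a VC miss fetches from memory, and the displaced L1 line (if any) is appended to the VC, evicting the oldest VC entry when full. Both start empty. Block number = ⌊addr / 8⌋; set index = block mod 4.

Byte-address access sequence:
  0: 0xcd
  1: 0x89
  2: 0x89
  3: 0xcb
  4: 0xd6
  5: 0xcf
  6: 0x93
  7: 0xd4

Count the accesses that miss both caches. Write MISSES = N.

  [0] addr=0xcd blk=25 s=1: MISS | VC []
  [1] addr=0x89 blk=17 s=1: MISS | VC [25]
  [2] addr=0x89 blk=17 s=1: L1-HIT | VC [25]
  [3] addr=0xcb blk=25 s=1: VC-HIT | VC [17]
  [4] addr=0xd6 blk=26 s=2: MISS | VC [17]
  [5] addr=0xcf blk=25 s=1: L1-HIT | VC [17]
  [6] addr=0x93 blk=18 s=2: MISS | VC [17, 26]
  [7] addr=0xd4 blk=26 s=2: VC-HIT | VC [17, 18]

MISSES = 4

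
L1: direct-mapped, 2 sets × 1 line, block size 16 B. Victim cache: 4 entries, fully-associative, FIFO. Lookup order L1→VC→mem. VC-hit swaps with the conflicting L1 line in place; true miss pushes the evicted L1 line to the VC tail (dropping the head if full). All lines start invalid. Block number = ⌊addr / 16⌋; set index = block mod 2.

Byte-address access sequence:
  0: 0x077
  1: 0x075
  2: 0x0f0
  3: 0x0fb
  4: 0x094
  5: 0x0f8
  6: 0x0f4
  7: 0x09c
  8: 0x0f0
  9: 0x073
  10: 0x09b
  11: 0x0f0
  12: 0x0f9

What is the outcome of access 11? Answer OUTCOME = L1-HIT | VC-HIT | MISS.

OUTCOME = VC-HIT

0: 0x77 (blk 7, set 1) → MISS  vc=[]
1: 0x75 (blk 7, set 1) → L1-HIT  vc=[]
2: 0xf0 (blk 15, set 1) → MISS  vc=[7]
3: 0xfb (blk 15, set 1) → L1-HIT  vc=[7]
4: 0x94 (blk 9, set 1) → MISS  vc=[7, 15]
5: 0xf8 (blk 15, set 1) → VC-HIT  vc=[7, 9]
6: 0xf4 (blk 15, set 1) → L1-HIT  vc=[7, 9]
7: 0x9c (blk 9, set 1) → VC-HIT  vc=[7, 15]
8: 0xf0 (blk 15, set 1) → VC-HIT  vc=[7, 9]
9: 0x73 (blk 7, set 1) → VC-HIT  vc=[15, 9]
10: 0x9b (blk 9, set 1) → VC-HIT  vc=[15, 7]
11: 0xf0 (blk 15, set 1) → VC-HIT  vc=[9, 7]
12: 0xf9 (blk 15, set 1) → L1-HIT  vc=[9, 7]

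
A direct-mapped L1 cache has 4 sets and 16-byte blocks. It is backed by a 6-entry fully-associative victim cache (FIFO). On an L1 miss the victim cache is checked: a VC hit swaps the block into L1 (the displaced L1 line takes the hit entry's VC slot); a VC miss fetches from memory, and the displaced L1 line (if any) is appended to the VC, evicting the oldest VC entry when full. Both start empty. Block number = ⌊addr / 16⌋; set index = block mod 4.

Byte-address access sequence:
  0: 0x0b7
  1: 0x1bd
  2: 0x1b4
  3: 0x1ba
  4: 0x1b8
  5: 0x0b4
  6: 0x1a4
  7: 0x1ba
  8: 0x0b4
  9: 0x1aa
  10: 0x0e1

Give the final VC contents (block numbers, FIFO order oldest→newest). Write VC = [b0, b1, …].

VC = [27, 26]

#0 0xb7→b11/s3 MISS; vc=[]
#1 0x1bd→b27/s3 MISS; vc=[11]
#2 0x1b4→b27/s3 L1-HIT; vc=[11]
#3 0x1ba→b27/s3 L1-HIT; vc=[11]
#4 0x1b8→b27/s3 L1-HIT; vc=[11]
#5 0xb4→b11/s3 VC-HIT; vc=[27]
#6 0x1a4→b26/s2 MISS; vc=[27]
#7 0x1ba→b27/s3 VC-HIT; vc=[11]
#8 0xb4→b11/s3 VC-HIT; vc=[27]
#9 0x1aa→b26/s2 L1-HIT; vc=[27]
#10 0xe1→b14/s2 MISS; vc=[27,26]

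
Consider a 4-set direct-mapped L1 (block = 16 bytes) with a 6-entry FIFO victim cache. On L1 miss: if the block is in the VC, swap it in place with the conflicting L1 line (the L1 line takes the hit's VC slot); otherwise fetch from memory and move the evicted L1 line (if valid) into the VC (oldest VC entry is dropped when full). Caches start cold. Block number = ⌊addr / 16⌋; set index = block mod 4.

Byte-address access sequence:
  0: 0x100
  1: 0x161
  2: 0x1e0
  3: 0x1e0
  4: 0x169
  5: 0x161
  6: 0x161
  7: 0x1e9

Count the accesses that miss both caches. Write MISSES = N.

MISSES = 3

0: 0x100 (blk 16, set 0) → MISS  vc=[]
1: 0x161 (blk 22, set 2) → MISS  vc=[]
2: 0x1e0 (blk 30, set 2) → MISS  vc=[22]
3: 0x1e0 (blk 30, set 2) → L1-HIT  vc=[22]
4: 0x169 (blk 22, set 2) → VC-HIT  vc=[30]
5: 0x161 (blk 22, set 2) → L1-HIT  vc=[30]
6: 0x161 (blk 22, set 2) → L1-HIT  vc=[30]
7: 0x1e9 (blk 30, set 2) → VC-HIT  vc=[22]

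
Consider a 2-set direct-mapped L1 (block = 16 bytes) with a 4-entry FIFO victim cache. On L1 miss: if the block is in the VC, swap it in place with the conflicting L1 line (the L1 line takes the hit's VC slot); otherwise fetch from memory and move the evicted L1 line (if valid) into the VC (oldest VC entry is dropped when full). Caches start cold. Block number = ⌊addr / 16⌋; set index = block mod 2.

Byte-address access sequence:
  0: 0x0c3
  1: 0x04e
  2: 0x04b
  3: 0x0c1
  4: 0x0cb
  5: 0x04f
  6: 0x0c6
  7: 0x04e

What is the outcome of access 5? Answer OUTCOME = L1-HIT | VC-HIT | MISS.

  [0] addr=0xc3 blk=12 s=0: MISS | VC []
  [1] addr=0x4e blk=4 s=0: MISS | VC [12]
  [2] addr=0x4b blk=4 s=0: L1-HIT | VC [12]
  [3] addr=0xc1 blk=12 s=0: VC-HIT | VC [4]
  [4] addr=0xcb blk=12 s=0: L1-HIT | VC [4]
  [5] addr=0x4f blk=4 s=0: VC-HIT | VC [12]
  [6] addr=0xc6 blk=12 s=0: VC-HIT | VC [4]
  [7] addr=0x4e blk=4 s=0: VC-HIT | VC [12]

OUTCOME = VC-HIT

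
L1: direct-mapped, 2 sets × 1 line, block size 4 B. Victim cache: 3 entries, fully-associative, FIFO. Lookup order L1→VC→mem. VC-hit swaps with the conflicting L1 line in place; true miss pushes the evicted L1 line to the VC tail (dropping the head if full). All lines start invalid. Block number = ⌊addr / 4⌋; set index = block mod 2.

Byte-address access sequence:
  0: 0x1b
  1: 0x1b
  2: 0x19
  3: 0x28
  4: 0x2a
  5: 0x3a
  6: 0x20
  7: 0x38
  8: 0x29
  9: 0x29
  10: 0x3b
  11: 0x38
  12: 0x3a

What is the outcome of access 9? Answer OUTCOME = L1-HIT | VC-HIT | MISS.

#0 0x1b→b6/s0 MISS; vc=[]
#1 0x1b→b6/s0 L1-HIT; vc=[]
#2 0x19→b6/s0 L1-HIT; vc=[]
#3 0x28→b10/s0 MISS; vc=[6]
#4 0x2a→b10/s0 L1-HIT; vc=[6]
#5 0x3a→b14/s0 MISS; vc=[6,10]
#6 0x20→b8/s0 MISS; vc=[6,10,14]
#7 0x38→b14/s0 VC-HIT; vc=[6,10,8]
#8 0x29→b10/s0 VC-HIT; vc=[6,14,8]
#9 0x29→b10/s0 L1-HIT; vc=[6,14,8]
#10 0x3b→b14/s0 VC-HIT; vc=[6,10,8]
#11 0x38→b14/s0 L1-HIT; vc=[6,10,8]
#12 0x3a→b14/s0 L1-HIT; vc=[6,10,8]

OUTCOME = L1-HIT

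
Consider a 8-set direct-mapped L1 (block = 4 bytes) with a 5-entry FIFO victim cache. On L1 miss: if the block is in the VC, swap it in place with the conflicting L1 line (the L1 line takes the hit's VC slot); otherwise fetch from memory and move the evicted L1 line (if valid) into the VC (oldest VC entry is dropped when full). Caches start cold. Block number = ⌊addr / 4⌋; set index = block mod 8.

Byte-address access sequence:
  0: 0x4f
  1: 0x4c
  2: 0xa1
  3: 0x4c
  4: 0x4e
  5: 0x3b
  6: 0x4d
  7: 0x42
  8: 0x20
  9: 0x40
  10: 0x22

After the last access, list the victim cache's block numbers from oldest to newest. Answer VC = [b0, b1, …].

#0 0x4f→b19/s3 MISS; vc=[]
#1 0x4c→b19/s3 L1-HIT; vc=[]
#2 0xa1→b40/s0 MISS; vc=[]
#3 0x4c→b19/s3 L1-HIT; vc=[]
#4 0x4e→b19/s3 L1-HIT; vc=[]
#5 0x3b→b14/s6 MISS; vc=[]
#6 0x4d→b19/s3 L1-HIT; vc=[]
#7 0x42→b16/s0 MISS; vc=[40]
#8 0x20→b8/s0 MISS; vc=[40,16]
#9 0x40→b16/s0 VC-HIT; vc=[40,8]
#10 0x22→b8/s0 VC-HIT; vc=[40,16]

VC = [40, 16]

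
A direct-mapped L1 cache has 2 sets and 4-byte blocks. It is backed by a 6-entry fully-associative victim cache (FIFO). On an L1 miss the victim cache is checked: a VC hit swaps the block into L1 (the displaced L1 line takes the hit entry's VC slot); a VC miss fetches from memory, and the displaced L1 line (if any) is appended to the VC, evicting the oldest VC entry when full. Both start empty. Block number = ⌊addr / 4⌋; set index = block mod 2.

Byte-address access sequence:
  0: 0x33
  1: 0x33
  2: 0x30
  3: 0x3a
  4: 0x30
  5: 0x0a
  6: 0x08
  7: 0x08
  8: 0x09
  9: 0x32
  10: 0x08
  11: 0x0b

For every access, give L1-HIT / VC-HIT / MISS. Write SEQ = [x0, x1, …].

#0 0x33→b12/s0 MISS; vc=[]
#1 0x33→b12/s0 L1-HIT; vc=[]
#2 0x30→b12/s0 L1-HIT; vc=[]
#3 0x3a→b14/s0 MISS; vc=[12]
#4 0x30→b12/s0 VC-HIT; vc=[14]
#5 0xa→b2/s0 MISS; vc=[14,12]
#6 0x8→b2/s0 L1-HIT; vc=[14,12]
#7 0x8→b2/s0 L1-HIT; vc=[14,12]
#8 0x9→b2/s0 L1-HIT; vc=[14,12]
#9 0x32→b12/s0 VC-HIT; vc=[14,2]
#10 0x8→b2/s0 VC-HIT; vc=[14,12]
#11 0xb→b2/s0 L1-HIT; vc=[14,12]

SEQ = [MISS, L1-HIT, L1-HIT, MISS, VC-HIT, MISS, L1-HIT, L1-HIT, L1-HIT, VC-HIT, VC-HIT, L1-HIT]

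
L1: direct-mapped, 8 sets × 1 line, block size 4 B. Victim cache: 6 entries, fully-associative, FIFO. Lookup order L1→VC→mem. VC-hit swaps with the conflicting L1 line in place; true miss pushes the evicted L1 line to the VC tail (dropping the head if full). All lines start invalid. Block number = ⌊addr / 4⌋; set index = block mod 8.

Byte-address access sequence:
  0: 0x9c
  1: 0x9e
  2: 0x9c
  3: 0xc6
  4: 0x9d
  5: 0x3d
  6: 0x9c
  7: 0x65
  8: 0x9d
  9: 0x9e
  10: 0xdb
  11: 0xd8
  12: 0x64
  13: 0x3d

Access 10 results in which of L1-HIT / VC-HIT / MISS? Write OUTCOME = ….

0: 0x9c (blk 39, set 7) → MISS  vc=[]
1: 0x9e (blk 39, set 7) → L1-HIT  vc=[]
2: 0x9c (blk 39, set 7) → L1-HIT  vc=[]
3: 0xc6 (blk 49, set 1) → MISS  vc=[]
4: 0x9d (blk 39, set 7) → L1-HIT  vc=[]
5: 0x3d (blk 15, set 7) → MISS  vc=[39]
6: 0x9c (blk 39, set 7) → VC-HIT  vc=[15]
7: 0x65 (blk 25, set 1) → MISS  vc=[15, 49]
8: 0x9d (blk 39, set 7) → L1-HIT  vc=[15, 49]
9: 0x9e (blk 39, set 7) → L1-HIT  vc=[15, 49]
10: 0xdb (blk 54, set 6) → MISS  vc=[15, 49]
11: 0xd8 (blk 54, set 6) → L1-HIT  vc=[15, 49]
12: 0x64 (blk 25, set 1) → L1-HIT  vc=[15, 49]
13: 0x3d (blk 15, set 7) → VC-HIT  vc=[39, 49]

OUTCOME = MISS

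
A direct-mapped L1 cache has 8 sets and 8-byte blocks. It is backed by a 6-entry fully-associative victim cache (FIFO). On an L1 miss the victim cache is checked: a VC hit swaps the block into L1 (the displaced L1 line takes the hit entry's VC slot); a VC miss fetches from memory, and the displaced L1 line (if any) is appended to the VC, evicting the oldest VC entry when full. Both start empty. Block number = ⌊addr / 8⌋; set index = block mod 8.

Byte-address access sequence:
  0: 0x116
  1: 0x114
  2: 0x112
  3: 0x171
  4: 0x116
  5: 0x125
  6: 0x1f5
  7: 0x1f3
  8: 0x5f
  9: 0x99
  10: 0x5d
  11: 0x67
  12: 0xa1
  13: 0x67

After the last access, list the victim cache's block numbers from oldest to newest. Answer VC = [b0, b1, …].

VC = [46, 19, 36, 20]

0: 0x116 (blk 34, set 2) → MISS  vc=[]
1: 0x114 (blk 34, set 2) → L1-HIT  vc=[]
2: 0x112 (blk 34, set 2) → L1-HIT  vc=[]
3: 0x171 (blk 46, set 6) → MISS  vc=[]
4: 0x116 (blk 34, set 2) → L1-HIT  vc=[]
5: 0x125 (blk 36, set 4) → MISS  vc=[]
6: 0x1f5 (blk 62, set 6) → MISS  vc=[46]
7: 0x1f3 (blk 62, set 6) → L1-HIT  vc=[46]
8: 0x5f (blk 11, set 3) → MISS  vc=[46]
9: 0x99 (blk 19, set 3) → MISS  vc=[46, 11]
10: 0x5d (blk 11, set 3) → VC-HIT  vc=[46, 19]
11: 0x67 (blk 12, set 4) → MISS  vc=[46, 19, 36]
12: 0xa1 (blk 20, set 4) → MISS  vc=[46, 19, 36, 12]
13: 0x67 (blk 12, set 4) → VC-HIT  vc=[46, 19, 36, 20]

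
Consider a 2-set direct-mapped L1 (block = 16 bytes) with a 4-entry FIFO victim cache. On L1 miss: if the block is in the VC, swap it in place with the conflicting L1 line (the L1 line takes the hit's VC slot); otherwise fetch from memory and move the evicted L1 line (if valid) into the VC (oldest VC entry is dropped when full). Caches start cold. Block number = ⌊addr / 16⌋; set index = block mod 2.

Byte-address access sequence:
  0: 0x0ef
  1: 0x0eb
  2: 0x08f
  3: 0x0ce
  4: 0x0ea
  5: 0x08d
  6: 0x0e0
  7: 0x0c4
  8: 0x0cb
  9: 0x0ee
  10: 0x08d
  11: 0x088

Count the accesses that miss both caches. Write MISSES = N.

0: 0xef (blk 14, set 0) → MISS  vc=[]
1: 0xeb (blk 14, set 0) → L1-HIT  vc=[]
2: 0x8f (blk 8, set 0) → MISS  vc=[14]
3: 0xce (blk 12, set 0) → MISS  vc=[14, 8]
4: 0xea (blk 14, set 0) → VC-HIT  vc=[12, 8]
5: 0x8d (blk 8, set 0) → VC-HIT  vc=[12, 14]
6: 0xe0 (blk 14, set 0) → VC-HIT  vc=[12, 8]
7: 0xc4 (blk 12, set 0) → VC-HIT  vc=[14, 8]
8: 0xcb (blk 12, set 0) → L1-HIT  vc=[14, 8]
9: 0xee (blk 14, set 0) → VC-HIT  vc=[12, 8]
10: 0x8d (blk 8, set 0) → VC-HIT  vc=[12, 14]
11: 0x88 (blk 8, set 0) → L1-HIT  vc=[12, 14]

MISSES = 3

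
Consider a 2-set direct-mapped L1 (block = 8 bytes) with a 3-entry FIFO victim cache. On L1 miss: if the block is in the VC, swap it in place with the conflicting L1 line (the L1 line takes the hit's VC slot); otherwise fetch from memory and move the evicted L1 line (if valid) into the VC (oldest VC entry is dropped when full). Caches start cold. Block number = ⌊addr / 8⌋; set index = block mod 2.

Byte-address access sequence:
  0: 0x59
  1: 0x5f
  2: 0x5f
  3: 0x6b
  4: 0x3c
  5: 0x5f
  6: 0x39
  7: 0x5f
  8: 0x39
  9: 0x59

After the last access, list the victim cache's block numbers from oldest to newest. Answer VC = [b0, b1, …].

#0 0x59→b11/s1 MISS; vc=[]
#1 0x5f→b11/s1 L1-HIT; vc=[]
#2 0x5f→b11/s1 L1-HIT; vc=[]
#3 0x6b→b13/s1 MISS; vc=[11]
#4 0x3c→b7/s1 MISS; vc=[11,13]
#5 0x5f→b11/s1 VC-HIT; vc=[7,13]
#6 0x39→b7/s1 VC-HIT; vc=[11,13]
#7 0x5f→b11/s1 VC-HIT; vc=[7,13]
#8 0x39→b7/s1 VC-HIT; vc=[11,13]
#9 0x59→b11/s1 VC-HIT; vc=[7,13]

VC = [7, 13]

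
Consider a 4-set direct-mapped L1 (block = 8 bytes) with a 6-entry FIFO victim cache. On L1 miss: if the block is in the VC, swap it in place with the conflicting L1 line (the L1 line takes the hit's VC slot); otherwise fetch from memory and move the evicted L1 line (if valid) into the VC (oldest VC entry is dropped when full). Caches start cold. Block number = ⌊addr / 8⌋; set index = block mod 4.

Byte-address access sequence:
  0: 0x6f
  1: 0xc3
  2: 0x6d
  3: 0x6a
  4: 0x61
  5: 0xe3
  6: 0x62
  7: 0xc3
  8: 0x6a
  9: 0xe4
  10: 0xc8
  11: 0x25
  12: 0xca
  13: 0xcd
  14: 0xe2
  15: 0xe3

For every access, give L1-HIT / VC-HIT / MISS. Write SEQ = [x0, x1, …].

SEQ = [MISS, MISS, L1-HIT, L1-HIT, MISS, MISS, VC-HIT, VC-HIT, L1-HIT, VC-HIT, MISS, MISS, L1-HIT, L1-HIT, VC-HIT, L1-HIT]

  [0] addr=0x6f blk=13 s=1: MISS | VC []
  [1] addr=0xc3 blk=24 s=0: MISS | VC []
  [2] addr=0x6d blk=13 s=1: L1-HIT | VC []
  [3] addr=0x6a blk=13 s=1: L1-HIT | VC []
  [4] addr=0x61 blk=12 s=0: MISS | VC [24]
  [5] addr=0xe3 blk=28 s=0: MISS | VC [24, 12]
  [6] addr=0x62 blk=12 s=0: VC-HIT | VC [24, 28]
  [7] addr=0xc3 blk=24 s=0: VC-HIT | VC [12, 28]
  [8] addr=0x6a blk=13 s=1: L1-HIT | VC [12, 28]
  [9] addr=0xe4 blk=28 s=0: VC-HIT | VC [12, 24]
  [10] addr=0xc8 blk=25 s=1: MISS | VC [12, 24, 13]
  [11] addr=0x25 blk=4 s=0: MISS | VC [12, 24, 13, 28]
  [12] addr=0xca blk=25 s=1: L1-HIT | VC [12, 24, 13, 28]
  [13] addr=0xcd blk=25 s=1: L1-HIT | VC [12, 24, 13, 28]
  [14] addr=0xe2 blk=28 s=0: VC-HIT | VC [12, 24, 13, 4]
  [15] addr=0xe3 blk=28 s=0: L1-HIT | VC [12, 24, 13, 4]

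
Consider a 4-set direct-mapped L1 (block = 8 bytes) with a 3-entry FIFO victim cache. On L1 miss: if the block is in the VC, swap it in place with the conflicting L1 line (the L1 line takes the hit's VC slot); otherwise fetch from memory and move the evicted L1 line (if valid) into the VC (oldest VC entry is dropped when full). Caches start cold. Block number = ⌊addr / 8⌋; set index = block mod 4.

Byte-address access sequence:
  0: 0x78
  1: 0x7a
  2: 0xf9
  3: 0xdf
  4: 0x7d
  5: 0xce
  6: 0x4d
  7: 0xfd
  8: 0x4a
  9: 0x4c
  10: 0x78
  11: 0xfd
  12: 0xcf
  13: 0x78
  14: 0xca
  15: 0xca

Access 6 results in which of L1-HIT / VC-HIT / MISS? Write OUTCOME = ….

  [0] addr=0x78 blk=15 s=3: MISS | VC []
  [1] addr=0x7a blk=15 s=3: L1-HIT | VC []
  [2] addr=0xf9 blk=31 s=3: MISS | VC [15]
  [3] addr=0xdf blk=27 s=3: MISS | VC [15, 31]
  [4] addr=0x7d blk=15 s=3: VC-HIT | VC [27, 31]
  [5] addr=0xce blk=25 s=1: MISS | VC [27, 31]
  [6] addr=0x4d blk=9 s=1: MISS | VC [27, 31, 25]
  [7] addr=0xfd blk=31 s=3: VC-HIT | VC [27, 15, 25]
  [8] addr=0x4a blk=9 s=1: L1-HIT | VC [27, 15, 25]
  [9] addr=0x4c blk=9 s=1: L1-HIT | VC [27, 15, 25]
  [10] addr=0x78 blk=15 s=3: VC-HIT | VC [27, 31, 25]
  [11] addr=0xfd blk=31 s=3: VC-HIT | VC [27, 15, 25]
  [12] addr=0xcf blk=25 s=1: VC-HIT | VC [27, 15, 9]
  [13] addr=0x78 blk=15 s=3: VC-HIT | VC [27, 31, 9]
  [14] addr=0xca blk=25 s=1: L1-HIT | VC [27, 31, 9]
  [15] addr=0xca blk=25 s=1: L1-HIT | VC [27, 31, 9]

OUTCOME = MISS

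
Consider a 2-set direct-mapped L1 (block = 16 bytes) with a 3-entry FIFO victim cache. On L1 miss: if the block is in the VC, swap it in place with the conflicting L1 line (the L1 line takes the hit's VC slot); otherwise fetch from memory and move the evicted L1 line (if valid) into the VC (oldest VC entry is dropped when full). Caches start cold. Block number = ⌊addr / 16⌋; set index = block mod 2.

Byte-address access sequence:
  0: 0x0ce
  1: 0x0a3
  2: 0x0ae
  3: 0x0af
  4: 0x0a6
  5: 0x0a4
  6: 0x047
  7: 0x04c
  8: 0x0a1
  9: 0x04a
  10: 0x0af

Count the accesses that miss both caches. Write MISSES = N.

  [0] addr=0xce blk=12 s=0: MISS | VC []
  [1] addr=0xa3 blk=10 s=0: MISS | VC [12]
  [2] addr=0xae blk=10 s=0: L1-HIT | VC [12]
  [3] addr=0xaf blk=10 s=0: L1-HIT | VC [12]
  [4] addr=0xa6 blk=10 s=0: L1-HIT | VC [12]
  [5] addr=0xa4 blk=10 s=0: L1-HIT | VC [12]
  [6] addr=0x47 blk=4 s=0: MISS | VC [12, 10]
  [7] addr=0x4c blk=4 s=0: L1-HIT | VC [12, 10]
  [8] addr=0xa1 blk=10 s=0: VC-HIT | VC [12, 4]
  [9] addr=0x4a blk=4 s=0: VC-HIT | VC [12, 10]
  [10] addr=0xaf blk=10 s=0: VC-HIT | VC [12, 4]

MISSES = 3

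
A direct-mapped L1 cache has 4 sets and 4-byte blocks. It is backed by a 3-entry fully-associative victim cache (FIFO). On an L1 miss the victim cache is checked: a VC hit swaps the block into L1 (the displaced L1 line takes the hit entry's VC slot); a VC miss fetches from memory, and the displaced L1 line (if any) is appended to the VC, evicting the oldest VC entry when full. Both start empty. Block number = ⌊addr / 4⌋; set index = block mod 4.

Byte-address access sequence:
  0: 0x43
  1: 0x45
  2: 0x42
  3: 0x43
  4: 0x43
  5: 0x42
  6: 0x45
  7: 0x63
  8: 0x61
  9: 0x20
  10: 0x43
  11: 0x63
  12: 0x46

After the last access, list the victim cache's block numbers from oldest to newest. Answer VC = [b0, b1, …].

VC = [8, 16]

0: 0x43 (blk 16, set 0) → MISS  vc=[]
1: 0x45 (blk 17, set 1) → MISS  vc=[]
2: 0x42 (blk 16, set 0) → L1-HIT  vc=[]
3: 0x43 (blk 16, set 0) → L1-HIT  vc=[]
4: 0x43 (blk 16, set 0) → L1-HIT  vc=[]
5: 0x42 (blk 16, set 0) → L1-HIT  vc=[]
6: 0x45 (blk 17, set 1) → L1-HIT  vc=[]
7: 0x63 (blk 24, set 0) → MISS  vc=[16]
8: 0x61 (blk 24, set 0) → L1-HIT  vc=[16]
9: 0x20 (blk 8, set 0) → MISS  vc=[16, 24]
10: 0x43 (blk 16, set 0) → VC-HIT  vc=[8, 24]
11: 0x63 (blk 24, set 0) → VC-HIT  vc=[8, 16]
12: 0x46 (blk 17, set 1) → L1-HIT  vc=[8, 16]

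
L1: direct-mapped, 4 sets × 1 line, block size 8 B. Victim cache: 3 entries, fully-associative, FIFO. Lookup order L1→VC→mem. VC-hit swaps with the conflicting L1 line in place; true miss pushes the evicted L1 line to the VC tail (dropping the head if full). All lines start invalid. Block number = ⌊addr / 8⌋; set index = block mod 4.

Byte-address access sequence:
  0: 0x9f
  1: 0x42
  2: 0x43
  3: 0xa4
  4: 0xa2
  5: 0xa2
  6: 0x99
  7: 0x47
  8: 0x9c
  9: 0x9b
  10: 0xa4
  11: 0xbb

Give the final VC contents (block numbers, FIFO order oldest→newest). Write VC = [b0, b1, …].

VC = [8, 19]

#0 0x9f→b19/s3 MISS; vc=[]
#1 0x42→b8/s0 MISS; vc=[]
#2 0x43→b8/s0 L1-HIT; vc=[]
#3 0xa4→b20/s0 MISS; vc=[8]
#4 0xa2→b20/s0 L1-HIT; vc=[8]
#5 0xa2→b20/s0 L1-HIT; vc=[8]
#6 0x99→b19/s3 L1-HIT; vc=[8]
#7 0x47→b8/s0 VC-HIT; vc=[20]
#8 0x9c→b19/s3 L1-HIT; vc=[20]
#9 0x9b→b19/s3 L1-HIT; vc=[20]
#10 0xa4→b20/s0 VC-HIT; vc=[8]
#11 0xbb→b23/s3 MISS; vc=[8,19]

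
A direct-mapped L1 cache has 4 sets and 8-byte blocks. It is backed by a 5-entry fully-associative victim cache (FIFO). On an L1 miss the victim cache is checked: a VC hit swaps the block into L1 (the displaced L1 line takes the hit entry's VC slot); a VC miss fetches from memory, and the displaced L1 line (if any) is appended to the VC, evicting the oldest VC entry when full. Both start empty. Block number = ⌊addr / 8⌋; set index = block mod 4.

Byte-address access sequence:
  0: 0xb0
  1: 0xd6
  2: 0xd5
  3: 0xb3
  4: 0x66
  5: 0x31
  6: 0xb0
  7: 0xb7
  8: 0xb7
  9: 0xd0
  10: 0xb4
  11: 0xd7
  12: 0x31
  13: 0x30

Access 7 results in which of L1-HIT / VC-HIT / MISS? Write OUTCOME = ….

#0 0xb0→b22/s2 MISS; vc=[]
#1 0xd6→b26/s2 MISS; vc=[22]
#2 0xd5→b26/s2 L1-HIT; vc=[22]
#3 0xb3→b22/s2 VC-HIT; vc=[26]
#4 0x66→b12/s0 MISS; vc=[26]
#5 0x31→b6/s2 MISS; vc=[26,22]
#6 0xb0→b22/s2 VC-HIT; vc=[26,6]
#7 0xb7→b22/s2 L1-HIT; vc=[26,6]
#8 0xb7→b22/s2 L1-HIT; vc=[26,6]
#9 0xd0→b26/s2 VC-HIT; vc=[22,6]
#10 0xb4→b22/s2 VC-HIT; vc=[26,6]
#11 0xd7→b26/s2 VC-HIT; vc=[22,6]
#12 0x31→b6/s2 VC-HIT; vc=[22,26]
#13 0x30→b6/s2 L1-HIT; vc=[22,26]

OUTCOME = L1-HIT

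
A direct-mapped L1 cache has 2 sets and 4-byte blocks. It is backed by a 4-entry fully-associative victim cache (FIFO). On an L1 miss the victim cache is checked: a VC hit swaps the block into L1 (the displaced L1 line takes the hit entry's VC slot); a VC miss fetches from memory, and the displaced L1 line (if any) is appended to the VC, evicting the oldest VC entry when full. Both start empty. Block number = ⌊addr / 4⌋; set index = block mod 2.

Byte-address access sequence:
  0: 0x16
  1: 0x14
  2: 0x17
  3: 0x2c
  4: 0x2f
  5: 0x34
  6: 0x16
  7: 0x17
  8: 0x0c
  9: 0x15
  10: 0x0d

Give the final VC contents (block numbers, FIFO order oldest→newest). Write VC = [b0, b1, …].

VC = [13, 11, 5]

#0 0x16→b5/s1 MISS; vc=[]
#1 0x14→b5/s1 L1-HIT; vc=[]
#2 0x17→b5/s1 L1-HIT; vc=[]
#3 0x2c→b11/s1 MISS; vc=[5]
#4 0x2f→b11/s1 L1-HIT; vc=[5]
#5 0x34→b13/s1 MISS; vc=[5,11]
#6 0x16→b5/s1 VC-HIT; vc=[13,11]
#7 0x17→b5/s1 L1-HIT; vc=[13,11]
#8 0xc→b3/s1 MISS; vc=[13,11,5]
#9 0x15→b5/s1 VC-HIT; vc=[13,11,3]
#10 0xd→b3/s1 VC-HIT; vc=[13,11,5]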